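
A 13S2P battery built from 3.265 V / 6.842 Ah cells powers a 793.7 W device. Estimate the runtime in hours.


Step 1: E_pack = Ns * V_cell * Np * C_cell = 13 * 3.265 * 2 * 6.842 = 580.82 Wh
Step 2: t = E_pack / P = 580.82 / 793.7 = 0.7318 hr

0.7318 hr


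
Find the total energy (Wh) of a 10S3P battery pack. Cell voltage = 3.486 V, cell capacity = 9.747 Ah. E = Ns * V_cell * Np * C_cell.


E = Ns * Vcell * Np * Ccell = 10 * 3.486 * 3 * 9.747 = 1019 Wh

1019 Wh


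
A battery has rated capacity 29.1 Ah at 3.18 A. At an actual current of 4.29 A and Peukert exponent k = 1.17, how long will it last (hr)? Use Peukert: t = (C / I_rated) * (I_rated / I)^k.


t_rated = C / I_rated = 29.1 / 3.18 = 9.1509 hr
(I_rated/I)^k = (0.74126)^1.17 = 0.70447
t = t_rated * (I_rated/I)^k = 9.1509 * 0.70447 = 6.447 hr

6.447 hr


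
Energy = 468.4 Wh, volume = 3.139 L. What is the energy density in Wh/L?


ED = E / V = 468.4 / 3.139 = 149.2 Wh/L

149.2 Wh/L


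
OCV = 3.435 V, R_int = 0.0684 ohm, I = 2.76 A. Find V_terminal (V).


IR drop = 2.76 * 0.0684 = 0.18878 V
V = 3.435 - 0.18878 = 3.246 V

3.246 V


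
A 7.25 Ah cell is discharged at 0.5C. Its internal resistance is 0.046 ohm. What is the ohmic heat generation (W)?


Step 1: I = C_rate * capacity = 0.5 * 7.25 = 3.625 A
Step 2: Q = I^2 * R = 3.625^2 * 0.046 = 13.141 * 0.046 = 0.6045 W

0.6045 W


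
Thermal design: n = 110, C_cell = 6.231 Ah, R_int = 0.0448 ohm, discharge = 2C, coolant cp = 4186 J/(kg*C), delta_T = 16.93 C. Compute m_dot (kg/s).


Step 1: I = 2 * 6.231 = 12.462 A
Step 2: Q_cell = I^2 * R = 12.462^2 * 0.0448 = 6.9575 W
Step 3: Q_total = 110 * 6.9575 = 765.33 W
Step 4: m_dot = Q_total / (cp * dT) = 765.33 / (4186 * 16.93) = 0.01080 kg/s

0.01080 kg/s


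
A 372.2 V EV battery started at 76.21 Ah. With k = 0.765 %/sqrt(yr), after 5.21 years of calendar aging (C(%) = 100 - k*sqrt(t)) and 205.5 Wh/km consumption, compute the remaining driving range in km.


Step 1: capacity retention = 100 - 0.765 * sqrt(5.21) = 100 - 0.765 * 2.2825 = 98.254%
Step 2: C_now = 76.21 * 98.254/100 = 74.879 Ah
Step 3: E_pack = V * C_now = 372.2 * 74.879 = 27870 Wh
Step 4: range = E_pack / consumption = 27870 / 205.5 = 135.6 km

135.6 km


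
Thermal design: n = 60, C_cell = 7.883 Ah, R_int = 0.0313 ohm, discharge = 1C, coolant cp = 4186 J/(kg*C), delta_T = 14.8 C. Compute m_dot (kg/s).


Step 1: I = 1 * 7.883 = 7.883 A
Step 2: Q_cell = I^2 * R = 7.883^2 * 0.0313 = 1.945 W
Step 3: Q_total = 60 * 1.945 = 116.7 W
Step 4: m_dot = Q_total / (cp * dT) = 116.7 / (4186 * 14.8) = 0.001884 kg/s

0.001884 kg/s


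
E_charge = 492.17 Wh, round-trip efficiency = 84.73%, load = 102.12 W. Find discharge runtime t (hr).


Step 1: E_discharge = eta/100 * E_charge = 84.73/100 * 492.17 = 417.02 Wh
Step 2: t = E_discharge / P = 417.02 / 102.12 = 4.084 hr

4.084 hr


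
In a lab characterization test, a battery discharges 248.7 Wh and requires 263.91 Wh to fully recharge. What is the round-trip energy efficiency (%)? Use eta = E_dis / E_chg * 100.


eta_e = E_dis / E_chg * 100 = 248.7 / 263.91 * 100 = 94.24%

94.24%


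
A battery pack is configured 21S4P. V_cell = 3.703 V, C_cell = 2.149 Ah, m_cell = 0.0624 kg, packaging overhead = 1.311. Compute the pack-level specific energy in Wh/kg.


Step 1: V_pack = 21 * 3.703 = 77.763 V
Step 2: C_pack = 4 * 2.149 = 8.596 Ah
Step 3: E_pack = V_pack * C_pack = 77.763 * 8.596 = 668.45 Wh
Step 4: m_pack = 21 * 4 * 0.0624 * 1.311 = 6.8717 kg
Step 5: ED = E_pack / m_pack = 668.45 / 6.8717 = 97.28 Wh/kg

97.28 Wh/kg


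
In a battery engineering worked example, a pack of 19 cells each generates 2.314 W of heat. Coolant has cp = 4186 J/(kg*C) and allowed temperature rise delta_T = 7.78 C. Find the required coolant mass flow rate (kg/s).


Step 1: Total heat Q = 19 * 2.314 W = 43.966 W
Step 2: denom = cp * dT = 4186 * 7.78 = 32567
Step 3: m_dot = 43.966 / 32567 = 0.001350 kg/s

0.001350 kg/s


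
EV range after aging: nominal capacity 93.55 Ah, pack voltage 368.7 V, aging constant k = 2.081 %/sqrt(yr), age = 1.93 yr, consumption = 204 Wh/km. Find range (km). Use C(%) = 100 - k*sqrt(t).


Step 1: capacity retention = 100 - 2.081 * sqrt(1.93) = 100 - 2.081 * 1.3892 = 97.109%
Step 2: C_now = 93.55 * 97.109/100 = 90.845 Ah
Step 3: E_pack = V * C_now = 368.7 * 90.845 = 33495 Wh
Step 4: range = E_pack / consumption = 33495 / 204 = 164.2 km

164.2 km


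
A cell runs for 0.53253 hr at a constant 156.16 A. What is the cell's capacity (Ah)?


C = I * t = 156.16 * 0.53253 = 83.16 Ah

83.16 Ah


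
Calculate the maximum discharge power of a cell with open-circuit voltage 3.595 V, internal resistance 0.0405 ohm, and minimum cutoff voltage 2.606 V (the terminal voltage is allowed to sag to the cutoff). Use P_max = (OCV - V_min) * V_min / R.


P_max = (OCV - V_min) * V_min / R = (3.595 - 2.606) * 2.606 / 0.0405 = 0.989 * 2.606 / 0.0405 = 63.64 W

63.64 W


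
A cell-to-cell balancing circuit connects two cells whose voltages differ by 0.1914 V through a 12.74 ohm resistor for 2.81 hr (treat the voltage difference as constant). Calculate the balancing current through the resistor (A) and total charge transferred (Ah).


First, Ohm's law: I_bal = 0.1914 V / 12.74 ohm = 0.015024 A
Then Q = I * t = 0.015024 A * 2.81 hr = 0.04222 Ah

I=0.015024 A, Q=0.04222 Ah


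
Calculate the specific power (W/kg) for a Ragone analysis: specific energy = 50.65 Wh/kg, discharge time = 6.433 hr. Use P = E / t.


Specific power = 50.65 Wh/kg / 6.433 hr = 7.873 W/kg

7.873 W/kg


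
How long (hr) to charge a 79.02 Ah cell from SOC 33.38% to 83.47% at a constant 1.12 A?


Step 1: dSOC = 83.47% - 33.38% = 50.09%
Step 2: delta_Ah = 79.02 * 50.09 / 100 = 39.581 Ah
Step 3: t = 39.581 / 1.12 = 35.34 hr

35.34 hr


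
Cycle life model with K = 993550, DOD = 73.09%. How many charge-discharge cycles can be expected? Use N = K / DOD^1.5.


Step 1: DOD^1.5 = 73.09^1.5 = 624.87
Step 2: N = 993550 / 624.87 = 1590 cycles

1590 cycles


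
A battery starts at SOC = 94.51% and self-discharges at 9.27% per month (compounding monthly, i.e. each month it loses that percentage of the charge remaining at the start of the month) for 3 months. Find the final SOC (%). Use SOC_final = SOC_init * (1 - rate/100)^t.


Monthly retention factor = 1 - 9.27/100 = 0.9073
Over 3 months: factor^3 = 0.74688
SOC_final = 94.51 * 0.74688 = 70.59%

70.59%


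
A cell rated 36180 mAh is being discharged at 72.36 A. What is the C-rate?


Convert: capacity = 36180 mAh = 36.18 Ah
Rearranging: C_rate = 72.36 / 36.18 = 2C

2C


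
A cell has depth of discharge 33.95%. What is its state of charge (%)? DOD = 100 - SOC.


SOC = 100 - DOD = 100 - 33.95 = 66.05%

66.05%


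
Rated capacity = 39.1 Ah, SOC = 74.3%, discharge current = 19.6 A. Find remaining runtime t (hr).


Step 1: remaining = SOC/100 * C_total = 74.3/100 * 39.1 = 29.051 Ah
Step 2: t = remaining / I = 29.051 / 19.6 = 1.482 hr

1.482 hr


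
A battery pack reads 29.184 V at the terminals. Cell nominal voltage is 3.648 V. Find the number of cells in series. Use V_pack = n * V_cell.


n = V_pack / V_cell = 29.184 / 3.648 = 8

8


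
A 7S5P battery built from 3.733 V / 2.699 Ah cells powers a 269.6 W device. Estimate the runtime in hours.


Step 1: E_pack = Ns * V_cell * Np * C_cell = 7 * 3.733 * 5 * 2.699 = 352.64 Wh
Step 2: t = E_pack / P = 352.64 / 269.6 = 1.308 hr

1.308 hr


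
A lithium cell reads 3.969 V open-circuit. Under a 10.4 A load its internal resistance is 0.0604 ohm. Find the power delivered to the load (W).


Step 1: V_terminal = OCV - I*R = 3.969 - 10.4 * 0.0604 = 3.3408 V
Step 2: P_out = V_terminal * I = 3.3408 * 10.4 = 34.74 W

34.74 W


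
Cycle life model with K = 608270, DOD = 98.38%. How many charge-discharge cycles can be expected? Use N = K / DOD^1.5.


Step 1: DOD^1.5 = 98.38^1.5 = 975.8
Step 2: N = 608270 / 975.8 = 623.4 cycles

623.4 cycles


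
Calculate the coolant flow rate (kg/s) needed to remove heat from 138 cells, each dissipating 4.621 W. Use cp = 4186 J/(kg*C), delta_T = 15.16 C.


Q_total = 138 * 4.621 = 637.7 W
m_dot = Q_total / (cp * dT) = 637.7 / (4186 * 15.16) = 0.01005 kg/s

0.01005 kg/s


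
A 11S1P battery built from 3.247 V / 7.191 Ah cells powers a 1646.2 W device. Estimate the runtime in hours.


Step 1: E_pack = Ns * V_cell * Np * C_cell = 11 * 3.247 * 1 * 7.191 = 256.84 Wh
Step 2: t = E_pack / P = 256.84 / 1646.2 = 0.1560 hr

0.1560 hr


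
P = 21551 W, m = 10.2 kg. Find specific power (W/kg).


Specific power = 21551 W / 10.2 kg = 2113 W/kg

2113 W/kg


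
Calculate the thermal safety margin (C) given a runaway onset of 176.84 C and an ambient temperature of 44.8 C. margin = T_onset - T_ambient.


Safety margin = 176.84 C - 44.8 C = 132.04 C

132.04 C


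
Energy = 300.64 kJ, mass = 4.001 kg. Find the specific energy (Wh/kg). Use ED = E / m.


Convert: E = 300.64 kJ = 83.511 Wh
ED = E / m = 83.511 / 4.001 = 20.87 Wh/kg

20.87 Wh/kg


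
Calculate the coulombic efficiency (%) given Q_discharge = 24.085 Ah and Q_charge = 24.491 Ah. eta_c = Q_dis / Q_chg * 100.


eta_c = Q_dis / Q_chg * 100 = 24.085 / 24.491 * 100 = 98.34%

98.34%


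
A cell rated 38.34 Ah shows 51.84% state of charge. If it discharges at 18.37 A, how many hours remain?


Step 1: remaining = SOC/100 * C_total = 51.84/100 * 38.34 = 19.875 Ah
Step 2: t = remaining / I = 19.875 / 18.37 = 1.082 hr

1.082 hr


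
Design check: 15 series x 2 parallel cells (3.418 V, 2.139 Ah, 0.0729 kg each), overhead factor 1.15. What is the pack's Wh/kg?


Step 1: V_pack = 15 * 3.418 = 51.27 V
Step 2: C_pack = 2 * 2.139 = 4.278 Ah
Step 3: E_pack = V_pack * C_pack = 51.27 * 4.278 = 219.33 Wh
Step 4: m_pack = 15 * 2 * 0.0729 * 1.15 = 2.5151 kg
Step 5: ED = E_pack / m_pack = 219.33 / 2.5151 = 87.21 Wh/kg

87.21 Wh/kg


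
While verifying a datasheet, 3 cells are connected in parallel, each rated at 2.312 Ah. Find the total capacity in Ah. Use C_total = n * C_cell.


Parallel capacities add: 3 * 2.312 Ah = 6.936 Ah

6.936 Ah


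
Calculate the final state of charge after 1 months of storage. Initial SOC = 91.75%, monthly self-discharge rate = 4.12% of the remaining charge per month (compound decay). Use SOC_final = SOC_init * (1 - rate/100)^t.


Monthly retention factor = 1 - 4.12/100 = 0.9588
Over 1 months: factor^1 = 0.9588
SOC_final = 91.75 * 0.9588 = 87.97%

87.97%


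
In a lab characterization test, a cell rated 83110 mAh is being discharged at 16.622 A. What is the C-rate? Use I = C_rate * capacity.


Convert: capacity = 83110 mAh = 83.11 Ah
C_rate = I / capacity = 16.622 / 83.11 = 0.2C

0.2C


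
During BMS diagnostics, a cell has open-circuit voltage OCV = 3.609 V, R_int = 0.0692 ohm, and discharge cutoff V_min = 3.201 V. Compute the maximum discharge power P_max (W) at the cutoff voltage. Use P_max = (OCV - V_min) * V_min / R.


dV = OCV - V_min = 0.408 V (so I_max = dV / R)
P_max = dV * V_min / R = 0.408 * 3.201 / 0.0692 = 18.87 W

18.87 W


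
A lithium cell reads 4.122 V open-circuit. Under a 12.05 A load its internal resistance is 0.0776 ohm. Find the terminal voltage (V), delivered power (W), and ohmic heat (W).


Step 1: V_terminal = OCV - I*R = 4.122 - 12.05 * 0.0776 = 3.1869 V
Step 2: P_out = V_terminal * I = 3.1869 * 12.05 = 38.40 W
Step 3: Q = I^2 * R = 12.05^2 * 0.0776 = 11.27 W

V=3.1869 V, P=38.40 W, Q=11.27 W


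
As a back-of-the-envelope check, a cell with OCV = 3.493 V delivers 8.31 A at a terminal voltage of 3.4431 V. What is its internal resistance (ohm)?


R = (OCV - V) / I = (3.493 - 3.4431) / 8.31 = 0.006005 ohm

0.006005 ohm


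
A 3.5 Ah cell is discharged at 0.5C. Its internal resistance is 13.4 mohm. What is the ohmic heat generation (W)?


Convert: R = 13.4 mohm = 0.0134 ohm
Step 1: I = C_rate * capacity = 0.5 * 3.5 = 1.75 A
Step 2: Q = I^2 * R = 1.75^2 * 0.0134 = 3.0625 * 0.0134 = 0.04104 W

0.04104 W


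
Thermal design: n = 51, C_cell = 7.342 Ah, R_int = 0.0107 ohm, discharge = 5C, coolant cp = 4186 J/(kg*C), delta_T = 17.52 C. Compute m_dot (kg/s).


Step 1: I = 5 * 7.342 = 36.71 A
Step 2: Q_cell = I^2 * R = 36.71^2 * 0.0107 = 14.42 W
Step 3: Q_total = 51 * 14.42 = 735.42 W
Step 4: m_dot = Q_total / (cp * dT) = 735.42 / (4186 * 17.52) = 0.01003 kg/s

0.01003 kg/s


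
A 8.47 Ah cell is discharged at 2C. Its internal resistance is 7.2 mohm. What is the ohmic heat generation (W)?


Convert: R = 7.2 mohm = 0.0072 ohm
Step 1: I = C_rate * capacity = 2 * 8.47 = 16.94 A
Step 2: Q = I^2 * R = 16.94^2 * 0.0072 = 286.96 * 0.0072 = 2.066 W

2.066 W


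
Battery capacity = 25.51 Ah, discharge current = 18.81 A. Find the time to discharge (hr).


Runtime = 25.51 Ah / 18.81 A = 1.356 hr

1.356 hr


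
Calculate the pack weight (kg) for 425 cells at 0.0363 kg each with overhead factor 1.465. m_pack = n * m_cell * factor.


Cell mass sum = 425 * 0.0363 = 15.428 kg
With overhead 1.465: m_pack = 15.428 * 1.465 = 22.60 kg

22.60 kg


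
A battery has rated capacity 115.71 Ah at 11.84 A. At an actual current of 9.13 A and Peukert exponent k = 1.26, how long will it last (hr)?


Step 1: t_rated = C / I_rated = 115.71 / 11.84 = 9.7728 hr
Step 2: ratio = 11.84 / 9.13 = 1.2968
Step 3: ratio^k = 1.2968^1.26 = 1.3875
Step 4: t = t_rated * ratio^k = 9.7728 * 1.3875 = 13.56 hr

13.56 hr


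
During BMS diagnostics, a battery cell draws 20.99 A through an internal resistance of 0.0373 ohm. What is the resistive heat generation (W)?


Q = I^2 * R = 20.99^2 * 0.0373 = 16.43 W

16.43 W


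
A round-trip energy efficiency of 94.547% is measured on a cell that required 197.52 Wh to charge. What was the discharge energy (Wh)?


E_dis = eta/100 * E_chg = 94.547/100 * 197.52 = 186.7 Wh

186.7 Wh


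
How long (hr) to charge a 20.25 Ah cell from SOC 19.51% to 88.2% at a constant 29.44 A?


Step 1: dSOC = 88.2% - 19.51% = 68.69%
Step 2: delta_Ah = 20.25 * 68.69 / 100 = 13.91 Ah
Step 3: t = 13.91 / 29.44 = 0.4725 hr

0.4725 hr


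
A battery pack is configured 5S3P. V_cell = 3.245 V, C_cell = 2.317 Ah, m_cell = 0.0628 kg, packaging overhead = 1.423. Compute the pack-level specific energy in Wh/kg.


Step 1: V_pack = 5 * 3.245 = 16.225 V
Step 2: C_pack = 3 * 2.317 = 6.951 Ah
Step 3: E_pack = V_pack * C_pack = 16.225 * 6.951 = 112.78 Wh
Step 4: m_pack = 5 * 3 * 0.0628 * 1.423 = 1.3405 kg
Step 5: ED = E_pack / m_pack = 112.78 / 1.3405 = 84.13 Wh/kg

84.13 Wh/kg


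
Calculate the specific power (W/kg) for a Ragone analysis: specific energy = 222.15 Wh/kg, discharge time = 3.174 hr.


Specific power = 222.15 Wh/kg / 3.174 hr = 69.99 W/kg

69.99 W/kg


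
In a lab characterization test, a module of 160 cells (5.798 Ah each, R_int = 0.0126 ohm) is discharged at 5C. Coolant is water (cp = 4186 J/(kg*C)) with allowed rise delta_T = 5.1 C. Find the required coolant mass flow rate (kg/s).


Step 1: I = 5 * 5.798 = 28.99 A
Step 2: Q_cell = I^2 * R = 28.99^2 * 0.0126 = 10.589 W
Step 3: Q_total = 160 * 10.589 = 1694.2 W
Step 4: m_dot = Q_total / (cp * dT) = 1694.2 / (4186 * 5.1) = 0.07936 kg/s

0.07936 kg/s


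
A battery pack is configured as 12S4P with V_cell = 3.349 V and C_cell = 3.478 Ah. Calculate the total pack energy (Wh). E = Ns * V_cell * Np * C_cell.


V_pack = 12 * 3.349 = 40.188 V
C_pack = 4 * 3.478 = 13.912 Ah
E = V_pack * C_pack = 40.188 * 13.912 = 559.1 Wh

559.1 Wh


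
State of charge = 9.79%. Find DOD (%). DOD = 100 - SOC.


Complement of SOC: DOD = 100% - 9.79% = 90.21%

90.21%


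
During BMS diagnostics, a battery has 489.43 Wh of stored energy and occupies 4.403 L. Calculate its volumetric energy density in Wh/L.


Volumetric ED = 489.43 Wh / 4.403 L = 111.2 Wh/L

111.2 Wh/L


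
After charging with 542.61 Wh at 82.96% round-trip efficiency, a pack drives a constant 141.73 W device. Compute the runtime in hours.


Step 1: E_discharge = eta/100 * E_charge = 82.96/100 * 542.61 = 450.15 Wh
Step 2: t = E_discharge / P = 450.15 / 141.73 = 3.176 hr

3.176 hr


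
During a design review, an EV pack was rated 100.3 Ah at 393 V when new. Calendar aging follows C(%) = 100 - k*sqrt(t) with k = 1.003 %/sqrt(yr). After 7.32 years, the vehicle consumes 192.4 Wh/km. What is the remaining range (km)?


Step 1: capacity retention = 100 - 1.003 * sqrt(7.32) = 100 - 1.003 * 2.7055 = 97.286%
Step 2: C_now = 100.3 * 97.286/100 = 97.578 Ah
Step 3: E_pack = V * C_now = 393 * 97.578 = 38348 Wh
Step 4: range = E_pack / consumption = 38348 / 192.4 = 199.3 km

199.3 km


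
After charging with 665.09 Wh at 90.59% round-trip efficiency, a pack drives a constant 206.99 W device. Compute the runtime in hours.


Step 1: E_discharge = eta/100 * E_charge = 90.59/100 * 665.09 = 602.51 Wh
Step 2: t = E_discharge / P = 602.51 / 206.99 = 2.911 hr

2.911 hr


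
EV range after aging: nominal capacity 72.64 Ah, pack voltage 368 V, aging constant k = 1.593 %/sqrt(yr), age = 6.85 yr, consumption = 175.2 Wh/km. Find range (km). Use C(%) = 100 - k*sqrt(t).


Step 1: capacity retention = 100 - 1.593 * sqrt(6.85) = 100 - 1.593 * 2.6173 = 95.831%
Step 2: C_now = 72.64 * 95.831/100 = 69.612 Ah
Step 3: E_pack = V * C_now = 368 * 69.612 = 25617 Wh
Step 4: range = E_pack / consumption = 25617 / 175.2 = 146.2 km

146.2 km


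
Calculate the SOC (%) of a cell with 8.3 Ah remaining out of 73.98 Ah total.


SOC = (remaining / total) * 100 = (8.3 / 73.98) * 100 = 11.22%

11.22%


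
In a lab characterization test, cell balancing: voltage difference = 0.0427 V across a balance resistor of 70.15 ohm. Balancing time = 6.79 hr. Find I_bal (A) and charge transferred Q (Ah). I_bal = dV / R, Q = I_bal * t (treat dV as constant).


I_bal = dV / R = 0.0427 / 70.15 = 6.0870e-04 A
Q = I_bal * t = 6.0870e-04 * 6.79 = 0.004133 Ah

I=6.0870e-04 A, Q=0.004133 Ah


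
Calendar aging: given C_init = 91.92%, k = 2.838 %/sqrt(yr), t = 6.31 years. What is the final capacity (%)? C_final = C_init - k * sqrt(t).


sqrt(t) = sqrt(6.31) = 2.512
C_final = 91.92 - 2.838 * 2.512 = 84.79%

84.79%


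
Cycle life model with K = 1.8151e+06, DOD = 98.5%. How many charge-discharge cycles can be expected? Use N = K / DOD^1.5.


DOD^1.5 = 977.58
N = K / DOD^1.5 = 1.8151e+06 / 977.58 = 1857

1857 cycles


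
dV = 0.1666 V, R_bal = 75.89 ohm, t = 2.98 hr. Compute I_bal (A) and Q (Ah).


First, Ohm's law: I_bal = 0.1666 V / 75.89 ohm = 0.0021953 A
Then Q = I * t = 0.0021953 A * 2.98 hr = 0.006542 Ah

I=0.0021953 A, Q=0.006542 Ah


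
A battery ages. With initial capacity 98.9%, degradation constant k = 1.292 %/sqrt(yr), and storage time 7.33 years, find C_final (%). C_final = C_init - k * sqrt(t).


sqrt(t) = sqrt(7.33) = 2.7074
C_final = 98.9 - 1.292 * 2.7074 = 95.40%

95.40%


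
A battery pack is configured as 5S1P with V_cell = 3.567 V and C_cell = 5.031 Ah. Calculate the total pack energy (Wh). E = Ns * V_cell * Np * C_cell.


E = Ns * Vcell * Np * Ccell = 5 * 3.567 * 1 * 5.031 = 89.73 Wh

89.73 Wh


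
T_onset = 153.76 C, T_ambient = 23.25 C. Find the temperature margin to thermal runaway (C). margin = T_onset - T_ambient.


margin = T_onset - T_ambient = 153.76 - 23.25 = 130.51 C

130.51 C


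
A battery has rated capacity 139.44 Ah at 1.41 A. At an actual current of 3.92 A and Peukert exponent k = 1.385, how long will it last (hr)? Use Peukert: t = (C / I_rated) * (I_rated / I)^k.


t_rated = C / I_rated = 139.44 / 1.41 = 98.894 hr
(I_rated/I)^k = (0.35969)^1.385 = 0.24264
t = t_rated * (I_rated/I)^k = 98.894 * 0.24264 = 24.00 hr

24.00 hr


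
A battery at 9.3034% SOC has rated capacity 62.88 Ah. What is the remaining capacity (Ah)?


remaining = SOC / 100 * total = 9.3034 / 100 * 62.88 = 5.850 Ah

5.850 Ah


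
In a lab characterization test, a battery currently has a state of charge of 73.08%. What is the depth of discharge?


DOD = 100 - SOC = 100 - 73.08 = 26.92%

26.92%


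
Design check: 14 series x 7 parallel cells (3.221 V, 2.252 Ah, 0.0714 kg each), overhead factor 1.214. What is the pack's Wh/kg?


Step 1: V_pack = 14 * 3.221 = 45.094 V
Step 2: C_pack = 7 * 2.252 = 15.764 Ah
Step 3: E_pack = V_pack * C_pack = 45.094 * 15.764 = 710.86 Wh
Step 4: m_pack = 14 * 7 * 0.0714 * 1.214 = 8.4946 kg
Step 5: ED = E_pack / m_pack = 710.86 / 8.4946 = 83.68 Wh/kg

83.68 Wh/kg


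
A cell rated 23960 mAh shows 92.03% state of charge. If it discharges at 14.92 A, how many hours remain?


Convert: C_total = 23960 mAh = 23.96 Ah
Step 1: remaining = SOC/100 * C_total = 92.03/100 * 23.96 = 22.05 Ah
Step 2: t = remaining / I = 22.05 / 14.92 = 1.478 hr

1.478 hr


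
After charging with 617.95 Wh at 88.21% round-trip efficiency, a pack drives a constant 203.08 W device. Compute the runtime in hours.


Step 1: E_discharge = eta/100 * E_charge = 88.21/100 * 617.95 = 545.09 Wh
Step 2: t = E_discharge / P = 545.09 / 203.08 = 2.684 hr

2.684 hr


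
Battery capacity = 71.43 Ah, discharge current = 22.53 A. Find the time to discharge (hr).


t = capacity / current = 71.43 / 22.53 = 3.170 hr

3.170 hr


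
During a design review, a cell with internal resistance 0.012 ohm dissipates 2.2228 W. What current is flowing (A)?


I = sqrt(Q / R) = sqrt(2.2228 / 0.012) = sqrt(185.23) = 13.61 A

13.61 A


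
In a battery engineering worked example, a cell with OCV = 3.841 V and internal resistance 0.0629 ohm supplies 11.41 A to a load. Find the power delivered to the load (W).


Step 1: V_terminal = OCV - I*R = 3.841 - 11.41 * 0.0629 = 3.1233 V
Step 2: P_out = V_terminal * I = 3.1233 * 11.41 = 35.64 W

35.64 W


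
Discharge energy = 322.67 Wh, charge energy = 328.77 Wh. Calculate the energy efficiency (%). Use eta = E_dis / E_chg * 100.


eta_e = E_dis / E_chg * 100 = 322.67 / 328.77 * 100 = 98.14%

98.14%


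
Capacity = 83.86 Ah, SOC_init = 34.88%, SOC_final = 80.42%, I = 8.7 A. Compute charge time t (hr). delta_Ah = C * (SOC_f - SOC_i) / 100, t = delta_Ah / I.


delta_Ah = 83.86 * (80.42 - 34.88) / 100 = 38.19 Ah
t = delta_Ah / I = 38.19 / 8.7 = 4.390 hr

4.390 hr


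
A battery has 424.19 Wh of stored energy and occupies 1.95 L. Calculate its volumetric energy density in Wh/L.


Volumetric ED = 424.19 Wh / 1.95 L = 217.5 Wh/L

217.5 Wh/L


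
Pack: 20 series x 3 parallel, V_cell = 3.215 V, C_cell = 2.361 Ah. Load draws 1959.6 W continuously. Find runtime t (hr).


Step 1: E_pack = Ns * V_cell * Np * C_cell = 20 * 3.215 * 3 * 2.361 = 455.44 Wh
Step 2: t = E_pack / P = 455.44 / 1959.6 = 0.2324 hr

0.2324 hr


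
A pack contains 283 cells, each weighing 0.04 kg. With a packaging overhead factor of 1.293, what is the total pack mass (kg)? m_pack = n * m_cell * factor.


Cell mass sum = 283 * 0.04 = 11.32 kg
With overhead 1.293: m_pack = 11.32 * 1.293 = 14.64 kg

14.64 kg


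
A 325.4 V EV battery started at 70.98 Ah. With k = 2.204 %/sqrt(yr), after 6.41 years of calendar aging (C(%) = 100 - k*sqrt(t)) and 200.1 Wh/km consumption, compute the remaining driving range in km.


Step 1: capacity retention = 100 - 2.204 * sqrt(6.41) = 100 - 2.204 * 2.5318 = 94.42%
Step 2: C_now = 70.98 * 94.42/100 = 67.019 Ah
Step 3: E_pack = V * C_now = 325.4 * 67.019 = 21808 Wh
Step 4: range = E_pack / consumption = 21808 / 200.1 = 109.0 km

109.0 km


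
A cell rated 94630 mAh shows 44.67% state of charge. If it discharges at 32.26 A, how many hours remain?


Convert: C_total = 94630 mAh = 94.63 Ah
Step 1: remaining = SOC/100 * C_total = 44.67/100 * 94.63 = 42.271 Ah
Step 2: t = remaining / I = 42.271 / 32.26 = 1.310 hr

1.310 hr


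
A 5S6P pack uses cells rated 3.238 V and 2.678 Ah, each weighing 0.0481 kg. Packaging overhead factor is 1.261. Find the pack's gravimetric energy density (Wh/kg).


Step 1: V_pack = 5 * 3.238 = 16.19 V
Step 2: C_pack = 6 * 2.678 = 16.068 Ah
Step 3: E_pack = V_pack * C_pack = 16.19 * 16.068 = 260.14 Wh
Step 4: m_pack = 5 * 6 * 0.0481 * 1.261 = 1.8196 kg
Step 5: ED = E_pack / m_pack = 260.14 / 1.8196 = 143.0 Wh/kg

143.0 Wh/kg


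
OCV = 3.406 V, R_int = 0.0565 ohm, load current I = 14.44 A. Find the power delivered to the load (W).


Step 1: V_terminal = OCV - I*R = 3.406 - 14.44 * 0.0565 = 2.5901 V
Step 2: P_out = V_terminal * I = 2.5901 * 14.44 = 37.40 W

37.40 W


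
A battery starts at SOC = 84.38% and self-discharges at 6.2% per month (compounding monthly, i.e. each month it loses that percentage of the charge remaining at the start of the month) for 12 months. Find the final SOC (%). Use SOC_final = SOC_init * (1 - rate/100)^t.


Monthly retention factor = 1 - 6.2/100 = 0.938
Over 12 months: factor^12 = 0.46391
SOC_final = 84.38 * 0.46391 = 39.14%

39.14%


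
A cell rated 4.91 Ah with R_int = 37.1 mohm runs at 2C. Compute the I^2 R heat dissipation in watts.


Convert: R = 37.1 mohm = 0.0371 ohm
Step 1: I = C_rate * capacity = 2 * 4.91 = 9.82 A
Step 2: Q = I^2 * R = 9.82^2 * 0.0371 = 96.432 * 0.0371 = 3.578 W

3.578 W


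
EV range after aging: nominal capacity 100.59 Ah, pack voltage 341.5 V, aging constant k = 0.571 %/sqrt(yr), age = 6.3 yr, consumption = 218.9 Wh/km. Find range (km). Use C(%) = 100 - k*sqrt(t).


Step 1: capacity retention = 100 - 0.571 * sqrt(6.3) = 100 - 0.571 * 2.51 = 98.567%
Step 2: C_now = 100.59 * 98.567/100 = 99.149 Ah
Step 3: E_pack = V * C_now = 341.5 * 99.149 = 33859 Wh
Step 4: range = E_pack / consumption = 33859 / 218.9 = 154.7 km

154.7 km


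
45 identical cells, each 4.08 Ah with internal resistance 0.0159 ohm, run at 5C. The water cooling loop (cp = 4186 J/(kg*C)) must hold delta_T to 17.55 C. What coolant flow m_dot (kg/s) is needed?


Step 1: I = 5 * 4.08 = 20.4 A
Step 2: Q_cell = I^2 * R = 20.4^2 * 0.0159 = 6.6169 W
Step 3: Q_total = 45 * 6.6169 = 297.76 W
Step 4: m_dot = Q_total / (cp * dT) = 297.76 / (4186 * 17.55) = 0.004053 kg/s

0.004053 kg/s


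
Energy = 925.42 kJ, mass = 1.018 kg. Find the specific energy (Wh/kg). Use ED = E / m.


Convert: E = 925.42 kJ = 257.06 Wh
ED = E / m = 257.06 / 1.018 = 252.5 Wh/kg

252.5 Wh/kg


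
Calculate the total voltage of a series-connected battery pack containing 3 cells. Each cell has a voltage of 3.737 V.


V_pack = n * V_cell = 3 * 3.737 = 11.211 V

11.211 V


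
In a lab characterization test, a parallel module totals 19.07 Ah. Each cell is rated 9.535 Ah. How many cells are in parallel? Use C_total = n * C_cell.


n = C_total / C_cell = 19.07 / 9.535 = 2

2


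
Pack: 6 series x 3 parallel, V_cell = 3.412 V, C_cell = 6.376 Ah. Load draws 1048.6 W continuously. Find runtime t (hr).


Step 1: E_pack = Ns * V_cell * Np * C_cell = 6 * 3.412 * 3 * 6.376 = 391.59 Wh
Step 2: t = E_pack / P = 391.59 / 1048.6 = 0.3734 hr

0.3734 hr


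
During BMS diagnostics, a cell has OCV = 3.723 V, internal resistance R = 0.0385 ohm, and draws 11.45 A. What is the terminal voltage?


IR drop = 11.45 * 0.0385 = 0.44083 V
V = 3.723 - 0.44083 = 3.282 V

3.282 V


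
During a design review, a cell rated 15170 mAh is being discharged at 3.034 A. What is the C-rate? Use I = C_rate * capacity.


Convert: capacity = 15170 mAh = 15.17 Ah
Rearranging: C_rate = 3.034 / 15.17 = 0.2C

0.2C


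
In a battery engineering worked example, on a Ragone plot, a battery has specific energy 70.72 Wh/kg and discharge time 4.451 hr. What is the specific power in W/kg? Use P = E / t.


P_specific = E / t = 70.72 / 4.451 = 15.89 W/kg

15.89 W/kg


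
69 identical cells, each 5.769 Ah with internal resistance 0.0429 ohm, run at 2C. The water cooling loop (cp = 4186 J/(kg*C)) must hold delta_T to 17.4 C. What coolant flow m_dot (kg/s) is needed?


Step 1: I = 2 * 5.769 = 11.538 A
Step 2: Q_cell = I^2 * R = 11.538^2 * 0.0429 = 5.7111 W
Step 3: Q_total = 69 * 5.7111 = 394.07 W
Step 4: m_dot = Q_total / (cp * dT) = 394.07 / (4186 * 17.4) = 0.005410 kg/s

0.005410 kg/s


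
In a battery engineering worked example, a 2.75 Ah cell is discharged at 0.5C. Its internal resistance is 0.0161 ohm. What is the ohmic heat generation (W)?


Step 1: I = C_rate * capacity = 0.5 * 2.75 = 1.375 A
Step 2: Q = I^2 * R = 1.375^2 * 0.0161 = 1.8906 * 0.0161 = 0.03044 W

0.03044 W


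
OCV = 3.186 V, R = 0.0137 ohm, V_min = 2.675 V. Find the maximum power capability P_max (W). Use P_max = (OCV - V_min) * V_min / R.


dV = OCV - V_min = 0.511 V (so I_max = dV / R)
P_max = dV * V_min / R = 0.511 * 2.675 / 0.0137 = 99.78 W

99.78 W


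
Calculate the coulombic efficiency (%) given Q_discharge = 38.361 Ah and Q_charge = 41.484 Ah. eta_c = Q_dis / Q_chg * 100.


eta_c = Q_dis / Q_chg * 100 = 38.361 / 41.484 * 100 = 92.47%

92.47%


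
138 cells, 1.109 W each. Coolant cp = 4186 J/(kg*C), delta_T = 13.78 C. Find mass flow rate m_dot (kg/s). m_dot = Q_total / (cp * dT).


Q_total = 138 * 1.109 = 153.04 W
m_dot = Q_total / (cp * dT) = 153.04 / (4186 * 13.78) = 0.002653 kg/s

0.002653 kg/s


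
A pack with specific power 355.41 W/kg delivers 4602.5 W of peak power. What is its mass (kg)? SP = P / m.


m = P / SP = 4602.5 / 355.41 = 12.95 kg

12.95 kg


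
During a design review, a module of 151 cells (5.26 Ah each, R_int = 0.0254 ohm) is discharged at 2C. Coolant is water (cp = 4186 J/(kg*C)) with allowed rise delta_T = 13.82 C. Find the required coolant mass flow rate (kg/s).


Step 1: I = 2 * 5.26 = 10.52 A
Step 2: Q_cell = I^2 * R = 10.52^2 * 0.0254 = 2.811 W
Step 3: Q_total = 151 * 2.811 = 424.46 W
Step 4: m_dot = Q_total / (cp * dT) = 424.46 / (4186 * 13.82) = 0.007337 kg/s

0.007337 kg/s


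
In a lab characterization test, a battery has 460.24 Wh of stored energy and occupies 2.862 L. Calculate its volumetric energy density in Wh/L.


ED = E / V = 460.24 / 2.862 = 160.8 Wh/L

160.8 Wh/L


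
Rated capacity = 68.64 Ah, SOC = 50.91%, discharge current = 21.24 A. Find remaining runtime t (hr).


Step 1: remaining = SOC/100 * C_total = 50.91/100 * 68.64 = 34.945 Ah
Step 2: t = remaining / I = 34.945 / 21.24 = 1.645 hr

1.645 hr


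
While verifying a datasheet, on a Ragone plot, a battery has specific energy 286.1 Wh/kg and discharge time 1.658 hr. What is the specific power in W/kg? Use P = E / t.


Specific power = 286.1 Wh/kg / 1.658 hr = 172.6 W/kg

172.6 W/kg


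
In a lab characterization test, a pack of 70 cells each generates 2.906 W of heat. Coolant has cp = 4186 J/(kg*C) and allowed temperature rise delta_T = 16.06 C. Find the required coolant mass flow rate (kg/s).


Step 1: Total heat Q = 70 * 2.906 W = 203.42 W
Step 2: denom = cp * dT = 4186 * 16.06 = 67227
Step 3: m_dot = 203.42 / 67227 = 0.003026 kg/s

0.003026 kg/s


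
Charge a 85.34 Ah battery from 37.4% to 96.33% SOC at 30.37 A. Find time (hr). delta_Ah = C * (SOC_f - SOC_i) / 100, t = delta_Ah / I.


delta_Ah = 85.34 * (96.33 - 37.4) / 100 = 50.291 Ah
t = delta_Ah / I = 50.291 / 30.37 = 1.656 hr

1.656 hr


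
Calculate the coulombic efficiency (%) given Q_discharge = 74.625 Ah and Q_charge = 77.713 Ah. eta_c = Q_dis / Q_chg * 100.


eta_c = Q_dis / Q_chg * 100 = 74.625 / 77.713 * 100 = 96.03%

96.03%


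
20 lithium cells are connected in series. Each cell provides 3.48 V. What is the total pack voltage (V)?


With 20 cells in series at 3.48 V each, V_pack = 69.6 V

69.6 V


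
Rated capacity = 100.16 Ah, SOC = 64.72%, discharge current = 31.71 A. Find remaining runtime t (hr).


Step 1: remaining = SOC/100 * C_total = 64.72/100 * 100.16 = 64.824 Ah
Step 2: t = remaining / I = 64.824 / 31.71 = 2.044 hr

2.044 hr


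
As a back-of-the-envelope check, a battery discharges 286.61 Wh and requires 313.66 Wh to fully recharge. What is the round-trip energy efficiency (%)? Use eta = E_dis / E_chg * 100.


Round-trip efficiency = 286.61/313.66 * 100% = 91.38%

91.38%


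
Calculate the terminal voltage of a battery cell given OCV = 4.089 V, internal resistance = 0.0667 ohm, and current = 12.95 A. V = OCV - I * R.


V = OCV - I*R = 4.089 - 12.95 * 0.0667 = 3.225 V

3.225 V


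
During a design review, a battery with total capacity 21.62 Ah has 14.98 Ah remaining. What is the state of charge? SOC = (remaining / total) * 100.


SOC% = 14.98 / 21.62 * 100 = 69.29%

69.29%


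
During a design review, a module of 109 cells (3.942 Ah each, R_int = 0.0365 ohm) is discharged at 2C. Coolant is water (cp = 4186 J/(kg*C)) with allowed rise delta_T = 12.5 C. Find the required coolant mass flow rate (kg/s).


Step 1: I = 2 * 3.942 = 7.884 A
Step 2: Q_cell = I^2 * R = 7.884^2 * 0.0365 = 2.2687 W
Step 3: Q_total = 109 * 2.2687 = 247.29 W
Step 4: m_dot = Q_total / (cp * dT) = 247.29 / (4186 * 12.5) = 0.004726 kg/s

0.004726 kg/s


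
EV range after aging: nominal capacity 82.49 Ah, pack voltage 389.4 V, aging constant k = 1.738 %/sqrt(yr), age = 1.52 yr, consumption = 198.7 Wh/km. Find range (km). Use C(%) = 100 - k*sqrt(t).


Step 1: capacity retention = 100 - 1.738 * sqrt(1.52) = 100 - 1.738 * 1.2329 = 97.857%
Step 2: C_now = 82.49 * 97.857/100 = 80.722 Ah
Step 3: E_pack = V * C_now = 389.4 * 80.722 = 31433 Wh
Step 4: range = E_pack / consumption = 31433 / 198.7 = 158.2 km

158.2 km


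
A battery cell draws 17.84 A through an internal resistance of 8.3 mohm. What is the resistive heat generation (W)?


Convert: R = 8.3 mohm = 0.0083 ohm
I^2 = 318.27
Q = 318.27 * 0.0083 = 2.642 W

2.642 W


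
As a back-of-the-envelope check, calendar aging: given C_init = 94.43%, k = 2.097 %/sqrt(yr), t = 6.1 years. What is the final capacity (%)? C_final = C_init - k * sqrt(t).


sqrt(t) = sqrt(6.1) = 2.4698
C_final = 94.43 - 2.097 * 2.4698 = 89.25%

89.25%


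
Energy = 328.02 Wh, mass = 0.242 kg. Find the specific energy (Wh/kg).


ED = E / m = 328.02 / 0.242 = 1355 Wh/kg

1355 Wh/kg


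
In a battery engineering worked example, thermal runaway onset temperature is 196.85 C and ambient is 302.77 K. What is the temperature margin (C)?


Convert: T_ambient = 302.77 K = 29.62 C
margin = 196.85 - 29.62 = 167.23 C

167.23 C


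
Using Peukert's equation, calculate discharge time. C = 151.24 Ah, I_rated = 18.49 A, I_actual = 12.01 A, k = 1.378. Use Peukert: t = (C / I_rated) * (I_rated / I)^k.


t_rated = C / I_rated = 151.24 / 18.49 = 8.1796 hr
(I_rated/I)^k = (1.5396)^1.378 = 1.8124
t = t_rated * (I_rated/I)^k = 8.1796 * 1.8124 = 14.82 hr

14.82 hr


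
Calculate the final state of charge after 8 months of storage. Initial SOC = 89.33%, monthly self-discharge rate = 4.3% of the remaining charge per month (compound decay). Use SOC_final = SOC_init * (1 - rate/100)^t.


decay = (1 - 4.3/100)^8 = 0.70355
SOC_final = 89.33 * 0.70355 = 62.85%

62.85%


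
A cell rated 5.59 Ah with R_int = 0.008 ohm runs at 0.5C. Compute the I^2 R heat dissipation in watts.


Step 1: I = C_rate * capacity = 0.5 * 5.59 = 2.795 A
Step 2: Q = I^2 * R = 2.795^2 * 0.008 = 7.812 * 0.008 = 0.06250 W

0.06250 W


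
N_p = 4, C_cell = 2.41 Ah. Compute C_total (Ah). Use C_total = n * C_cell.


Parallel capacities add: 4 * 2.41 Ah = 9.64 Ah

9.64 Ah


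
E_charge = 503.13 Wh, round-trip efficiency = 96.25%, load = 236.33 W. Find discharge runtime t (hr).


Step 1: E_discharge = eta/100 * E_charge = 96.25/100 * 503.13 = 484.26 Wh
Step 2: t = E_discharge / P = 484.26 / 236.33 = 2.049 hr

2.049 hr


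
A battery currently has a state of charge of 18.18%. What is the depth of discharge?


Complement of SOC: DOD = 100% - 18.18% = 81.82%

81.82%


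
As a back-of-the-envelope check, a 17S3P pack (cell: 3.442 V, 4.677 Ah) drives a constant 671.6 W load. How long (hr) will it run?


Step 1: E_pack = Ns * V_cell * Np * C_cell = 17 * 3.442 * 3 * 4.677 = 821.01 Wh
Step 2: t = E_pack / P = 821.01 / 671.6 = 1.222 hr

1.222 hr


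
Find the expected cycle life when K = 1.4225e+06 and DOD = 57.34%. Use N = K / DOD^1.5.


Step 1: DOD^1.5 = 57.34^1.5 = 434.2
Step 2: N = 1.4225e+06 / 434.2 = 3276 cycles

3276 cycles


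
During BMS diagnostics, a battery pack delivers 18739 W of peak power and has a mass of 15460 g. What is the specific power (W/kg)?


Convert: m = 15460 g = 15.46 kg
SP = P / m = 18739 / 15.46 = 1212 W/kg

1212 W/kg


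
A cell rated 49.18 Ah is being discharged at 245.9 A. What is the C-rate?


C_rate = I / capacity = 245.9 / 49.18 = 5C

5C


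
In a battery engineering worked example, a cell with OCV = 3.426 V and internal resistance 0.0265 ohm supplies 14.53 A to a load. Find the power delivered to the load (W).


Step 1: V_terminal = OCV - I*R = 3.426 - 14.53 * 0.0265 = 3.041 V
Step 2: P_out = V_terminal * I = 3.041 * 14.53 = 44.19 W

44.19 W


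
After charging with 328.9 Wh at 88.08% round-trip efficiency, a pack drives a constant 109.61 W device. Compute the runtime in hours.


Step 1: E_discharge = eta/100 * E_charge = 88.08/100 * 328.9 = 289.7 Wh
Step 2: t = E_discharge / P = 289.7 / 109.61 = 2.643 hr

2.643 hr


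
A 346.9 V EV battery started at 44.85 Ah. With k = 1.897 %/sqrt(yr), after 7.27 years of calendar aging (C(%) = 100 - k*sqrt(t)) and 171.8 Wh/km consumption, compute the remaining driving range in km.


Step 1: capacity retention = 100 - 1.897 * sqrt(7.27) = 100 - 1.897 * 2.6963 = 94.885%
Step 2: C_now = 44.85 * 94.885/100 = 42.556 Ah
Step 3: E_pack = V * C_now = 346.9 * 42.556 = 14763 Wh
Step 4: range = E_pack / consumption = 14763 / 171.8 = 85.93 km

85.93 km


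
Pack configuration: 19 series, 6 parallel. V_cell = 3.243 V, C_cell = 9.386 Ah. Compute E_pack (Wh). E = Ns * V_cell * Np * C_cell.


V_pack = 19 * 3.243 = 61.617 V
C_pack = 6 * 9.386 = 56.316 Ah
E = V_pack * C_pack = 61.617 * 56.316 = 3470 Wh

3470 Wh


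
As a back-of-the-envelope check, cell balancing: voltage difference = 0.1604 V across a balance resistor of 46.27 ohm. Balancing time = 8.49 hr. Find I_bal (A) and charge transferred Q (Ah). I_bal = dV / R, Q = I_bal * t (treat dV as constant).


I_bal = dV / R = 0.1604 / 46.27 = 0.0034666 A
Q = I_bal * t = 0.0034666 * 8.49 = 0.02943 Ah

I=0.0034666 A, Q=0.02943 Ah


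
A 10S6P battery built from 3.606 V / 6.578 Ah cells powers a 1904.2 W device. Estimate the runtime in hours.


Step 1: E_pack = Ns * V_cell * Np * C_cell = 10 * 3.606 * 6 * 6.578 = 1423.2 Wh
Step 2: t = E_pack / P = 1423.2 / 1904.2 = 0.7474 hr

0.7474 hr


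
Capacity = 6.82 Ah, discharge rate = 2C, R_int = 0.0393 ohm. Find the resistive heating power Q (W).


Step 1: I = C_rate * capacity = 2 * 6.82 = 13.64 A
Step 2: Q = I^2 * R = 13.64^2 * 0.0393 = 186.05 * 0.0393 = 7.312 W

7.312 W


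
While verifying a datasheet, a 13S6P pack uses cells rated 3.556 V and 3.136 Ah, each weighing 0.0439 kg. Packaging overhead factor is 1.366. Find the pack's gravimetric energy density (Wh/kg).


Step 1: V_pack = 13 * 3.556 = 46.228 V
Step 2: C_pack = 6 * 3.136 = 18.816 Ah
Step 3: E_pack = V_pack * C_pack = 46.228 * 18.816 = 869.83 Wh
Step 4: m_pack = 13 * 6 * 0.0439 * 1.366 = 4.6775 kg
Step 5: ED = E_pack / m_pack = 869.83 / 4.6775 = 186.0 Wh/kg

186.0 Wh/kg


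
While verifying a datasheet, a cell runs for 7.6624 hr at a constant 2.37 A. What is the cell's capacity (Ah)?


C = I * t = 2.37 * 7.6624 = 18.16 Ah

18.16 Ah


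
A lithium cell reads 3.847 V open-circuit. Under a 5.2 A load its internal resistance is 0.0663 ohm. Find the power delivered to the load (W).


Step 1: V_terminal = OCV - I*R = 3.847 - 5.2 * 0.0663 = 3.5022 V
Step 2: P_out = V_terminal * I = 3.5022 * 5.2 = 18.21 W

18.21 W


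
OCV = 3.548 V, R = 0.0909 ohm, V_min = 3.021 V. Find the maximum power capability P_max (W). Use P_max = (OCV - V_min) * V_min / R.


P_max = (OCV - V_min) * V_min / R = (3.548 - 3.021) * 3.021 / 0.0909 = 0.527 * 3.021 / 0.0909 = 17.51 W

17.51 W


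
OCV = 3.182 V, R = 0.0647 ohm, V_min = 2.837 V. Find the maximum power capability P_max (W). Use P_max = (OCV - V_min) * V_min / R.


dV = OCV - V_min = 0.345 V (so I_max = dV / R)
P_max = dV * V_min / R = 0.345 * 2.837 / 0.0647 = 15.13 W

15.13 W
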